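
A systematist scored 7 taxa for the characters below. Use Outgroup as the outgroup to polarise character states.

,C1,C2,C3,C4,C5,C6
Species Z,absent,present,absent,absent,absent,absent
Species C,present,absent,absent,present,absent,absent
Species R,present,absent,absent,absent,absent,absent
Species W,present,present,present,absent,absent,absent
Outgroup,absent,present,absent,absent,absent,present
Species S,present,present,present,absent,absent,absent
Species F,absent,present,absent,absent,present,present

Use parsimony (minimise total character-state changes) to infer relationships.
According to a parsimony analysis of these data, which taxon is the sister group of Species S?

Character polarity is set by the outgroup: the derived state is whichever differs from the outgroup's state, so for C2, C6 the derived state is 'absent', and for the remaining characters it is 'present'.
Only Species C, Species R, Species S, and Species W show the derived state 'present' for C1, supporting them as a clade.
C2: derived state 'absent' in Species C and Species R only — synapomorphy for {Species C, Species R}.
Only Species S and Species W show the derived state 'present' for C3, supporting them as a clade.
C4: derived state 'present' in Species C only — an autapomorphy, so it tells us nothing about relationships among taxa.
C5 (derived state 'present') is unique to Species F (autapomorphy; uninformative for grouping).
C6: derived state 'absent' in Species C, Species R, Species S, Species W, and Species Z only — synapomorphy for {Species C, Species R, Species S, Species W, Species Z}.
Most parsimonious ingroup topology: ((((Species W,Species S),(Species R,Species C)),Species Z),Species F).
Species S and Species W form a cherry on this tree, so they are sister taxa.

Species W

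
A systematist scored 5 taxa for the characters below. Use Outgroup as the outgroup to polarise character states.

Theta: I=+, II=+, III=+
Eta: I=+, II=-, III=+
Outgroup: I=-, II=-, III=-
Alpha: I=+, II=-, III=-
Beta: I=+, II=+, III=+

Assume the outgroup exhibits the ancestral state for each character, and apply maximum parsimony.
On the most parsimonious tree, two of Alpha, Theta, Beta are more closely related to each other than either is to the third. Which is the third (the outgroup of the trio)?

Alpha

The outgroup has state '-' for every character, so '+' is the derived state throughout.
All ingroup taxa share the derived state '+' for I; it defines the ingroup but does not resolve relationships within it.
II: derived state '+' in Beta and Theta only — synapomorphy for {Beta, Theta}.
III (derived state '+') is shared by Beta, Eta, and Theta — a synapomorphy uniting that clade.
Most parsimonious ingroup topology: (Alpha,(Eta,(Theta,Beta))).
Beta and Theta share a more recent common ancestor with each other than either does with Alpha, so Alpha is the least closely related of the three.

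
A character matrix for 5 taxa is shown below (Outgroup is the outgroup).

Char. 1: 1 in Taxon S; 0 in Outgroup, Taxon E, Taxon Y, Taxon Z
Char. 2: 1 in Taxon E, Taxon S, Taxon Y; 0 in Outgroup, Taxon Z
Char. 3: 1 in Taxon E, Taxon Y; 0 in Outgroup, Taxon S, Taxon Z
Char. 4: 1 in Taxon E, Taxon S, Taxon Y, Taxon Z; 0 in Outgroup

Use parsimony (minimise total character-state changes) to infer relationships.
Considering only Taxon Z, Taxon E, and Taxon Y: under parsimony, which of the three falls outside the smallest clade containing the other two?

The outgroup has state '0' for every character, so '1' is the derived state throughout.
Char. 1: derived state '1' in Taxon S only — an autapomorphy, so it tells us nothing about relationships among taxa.
Char. 2 (derived state '1') is shared by Taxon E, Taxon S, and Taxon Y — a synapomorphy uniting that clade.
Char. 3: derived state '1' in Taxon E and Taxon Y only — synapomorphy for {Taxon E, Taxon Y}.
Char. 4 (derived state '1') is shared by all ingroup taxa — unites the whole ingroup.
Most parsimonious ingroup topology: (((Taxon E,Taxon Y),Taxon S),Taxon Z).
Taxon E and Taxon Y share a more recent common ancestor with each other than either does with Taxon Z, so Taxon Z is the least closely related of the three.

Taxon Z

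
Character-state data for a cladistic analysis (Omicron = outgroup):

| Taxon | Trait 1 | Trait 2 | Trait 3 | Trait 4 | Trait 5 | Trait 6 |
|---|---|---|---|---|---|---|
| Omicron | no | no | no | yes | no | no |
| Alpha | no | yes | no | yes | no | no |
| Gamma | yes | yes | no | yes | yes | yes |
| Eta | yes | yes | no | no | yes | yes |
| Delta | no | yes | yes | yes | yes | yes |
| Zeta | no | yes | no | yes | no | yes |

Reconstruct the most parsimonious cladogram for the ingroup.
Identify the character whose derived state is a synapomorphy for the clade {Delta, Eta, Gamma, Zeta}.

Trait 6

Character polarity is set by the outgroup: the derived state is whichever differs from the outgroup's state, so for Trait 4 the derived state is 'no', and for the remaining characters it is 'yes'.
Only Eta and Gamma show the derived state 'yes' for Trait 1, supporting them as a clade.
All ingroup taxa share the derived state 'yes' for Trait 2; it defines the ingroup but does not resolve relationships within it.
Trait 3 (derived state 'yes') is unique to Delta (autapomorphy; uninformative for grouping).
Trait 4 (derived state 'no') is unique to Eta (autapomorphy; uninformative for grouping).
Trait 5 (derived state 'yes') is shared by Delta, Eta, and Gamma — a synapomorphy uniting that clade.
Only Delta, Eta, Gamma, and Zeta show the derived state 'yes' for Trait 6, supporting them as a clade.
Most parsimonious ingroup topology: (Alpha,(((Gamma,Eta),Delta),Zeta)).
The clade {Delta, Eta, Gamma, Zeta} is supported by Trait 6: its derived state 'yes' occurs in exactly those taxa and in no other taxon (including the outgroup).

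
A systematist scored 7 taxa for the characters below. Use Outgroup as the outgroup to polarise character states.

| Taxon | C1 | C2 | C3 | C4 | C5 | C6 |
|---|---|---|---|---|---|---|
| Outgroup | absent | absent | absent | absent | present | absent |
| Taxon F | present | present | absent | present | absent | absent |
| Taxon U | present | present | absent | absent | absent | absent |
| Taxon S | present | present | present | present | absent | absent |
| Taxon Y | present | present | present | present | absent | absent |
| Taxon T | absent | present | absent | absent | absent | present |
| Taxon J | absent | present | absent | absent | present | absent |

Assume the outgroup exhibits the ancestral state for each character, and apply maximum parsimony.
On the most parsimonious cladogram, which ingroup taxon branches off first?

Taxon J

Character polarity is set by the outgroup: the derived state is whichever differs from the outgroup's state, so for C5 the derived state is 'absent', and for the remaining characters it is 'present'.
C1: derived state 'present' in Taxon F, Taxon S, Taxon U, and Taxon Y only — synapomorphy for {Taxon F, Taxon S, Taxon U, Taxon Y}.
All ingroup taxa share the derived state 'present' for C2; it defines the ingroup but does not resolve relationships within it.
C3 (derived state 'present') is shared by Taxon S and Taxon Y — a synapomorphy uniting that clade.
C4: derived state 'present' in Taxon F, Taxon S, and Taxon Y only — synapomorphy for {Taxon F, Taxon S, Taxon Y}.
Only Taxon F, Taxon S, Taxon T, Taxon U, and Taxon Y show the derived state 'absent' for C5, supporting them as a clade.
C6: derived state 'present' in Taxon T only — an autapomorphy, so it tells us nothing about relationships among taxa.
Most parsimonious ingroup topology: ((((Taxon F,(Taxon S,Taxon Y)),Taxon U),Taxon T),Taxon J).
Taxon J is sister to the clade containing all other ingroup taxa, so it is the earliest-diverging (most basal) ingroup lineage.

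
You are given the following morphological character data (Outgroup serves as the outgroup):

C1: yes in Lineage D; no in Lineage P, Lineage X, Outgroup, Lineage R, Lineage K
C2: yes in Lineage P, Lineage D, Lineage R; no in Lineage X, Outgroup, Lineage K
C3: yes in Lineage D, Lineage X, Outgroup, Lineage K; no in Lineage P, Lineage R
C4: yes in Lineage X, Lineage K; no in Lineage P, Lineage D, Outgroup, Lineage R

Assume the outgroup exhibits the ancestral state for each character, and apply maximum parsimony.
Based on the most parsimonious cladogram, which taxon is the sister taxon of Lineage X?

Lineage K

Character polarity is set by the outgroup: the derived state is whichever differs from the outgroup's state, so for C3 the derived state is 'no', and for the remaining characters it is 'yes'.
C1 (derived state 'yes') is unique to Lineage D (autapomorphy; uninformative for grouping).
Only Lineage D, Lineage P, and Lineage R show the derived state 'yes' for C2, supporting them as a clade.
C3 (derived state 'no') is shared by Lineage P and Lineage R — a synapomorphy uniting that clade.
C4 (derived state 'yes') is shared by Lineage K and Lineage X — a synapomorphy uniting that clade.
Most parsimonious ingroup topology: ((Lineage K,Lineage X),(Lineage D,(Lineage P,Lineage R))).
Lineage X and Lineage K form a cherry on this tree, so they are sister taxa.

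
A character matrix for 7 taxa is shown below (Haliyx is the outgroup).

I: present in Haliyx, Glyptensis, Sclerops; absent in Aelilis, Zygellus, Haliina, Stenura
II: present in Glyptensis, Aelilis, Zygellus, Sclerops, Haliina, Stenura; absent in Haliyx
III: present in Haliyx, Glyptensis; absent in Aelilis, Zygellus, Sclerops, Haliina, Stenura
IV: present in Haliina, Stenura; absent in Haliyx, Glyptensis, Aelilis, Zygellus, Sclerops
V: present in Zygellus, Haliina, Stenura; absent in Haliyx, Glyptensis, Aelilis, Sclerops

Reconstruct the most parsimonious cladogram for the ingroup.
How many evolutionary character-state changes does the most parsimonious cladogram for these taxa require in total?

5

Character polarity is set by the outgroup: the derived state is whichever differs from the outgroup's state, so for I, III the derived state is 'absent', and for the remaining characters it is 'present'.
Only Aelilis, Haliina, Stenura, and Zygellus show the derived state 'absent' for I, supporting them as a clade.
All ingroup taxa share the derived state 'present' for II; it defines the ingroup but does not resolve relationships within it.
Only Aelilis, Haliina, Sclerops, Stenura, and Zygellus show the derived state 'absent' for III, supporting them as a clade.
IV (derived state 'present') is shared by Haliina and Stenura — a synapomorphy uniting that clade.
V (derived state 'present') is shared by Haliina, Stenura, and Zygellus — a synapomorphy uniting that clade.
Most parsimonious ingroup topology: (Glyptensis,((Aelilis,(Zygellus,(Haliina,Stenura))),Sclerops)).
Changes per character on this tree: I: 1; II: 1; III: 1; IV: 1; V: 1.
Total = 5.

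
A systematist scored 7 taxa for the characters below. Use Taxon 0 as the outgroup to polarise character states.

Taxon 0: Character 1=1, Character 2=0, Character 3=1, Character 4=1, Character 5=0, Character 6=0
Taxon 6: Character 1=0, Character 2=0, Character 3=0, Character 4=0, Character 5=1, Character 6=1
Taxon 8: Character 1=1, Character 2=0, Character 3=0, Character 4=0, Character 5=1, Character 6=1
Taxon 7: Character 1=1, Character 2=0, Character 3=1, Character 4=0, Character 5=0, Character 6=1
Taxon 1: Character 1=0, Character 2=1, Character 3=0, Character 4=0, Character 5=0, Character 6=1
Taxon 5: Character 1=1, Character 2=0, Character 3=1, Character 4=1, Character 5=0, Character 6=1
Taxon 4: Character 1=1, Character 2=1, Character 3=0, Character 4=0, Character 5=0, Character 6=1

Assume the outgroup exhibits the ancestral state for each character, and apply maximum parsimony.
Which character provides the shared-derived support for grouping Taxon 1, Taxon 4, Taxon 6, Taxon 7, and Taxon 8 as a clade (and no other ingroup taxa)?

Character 4

Character polarity is set by the outgroup: the derived state is whichever differs from the outgroup's state, so for Character 1, Character 3, Character 4 the derived state is '0', and for the remaining characters it is '1'.
Character 1 groups Taxon 1 and Taxon 6, which is incompatible with the clades supported by the remaining characters; treating it as convergent (homoplasy) costs fewer steps than any alternative tree.
Character 2: derived state '1' in Taxon 1 and Taxon 4 only — synapomorphy for {Taxon 1, Taxon 4}.
Only Taxon 1, Taxon 4, Taxon 6, and Taxon 8 show the derived state '0' for Character 3, supporting them as a clade.
Character 4 (derived state '0') is shared by Taxon 1, Taxon 4, Taxon 6, Taxon 7, and Taxon 8 — a synapomorphy uniting that clade.
Character 5: derived state '1' in Taxon 6 and Taxon 8 only — synapomorphy for {Taxon 6, Taxon 8}.
Character 6 (derived state '1') is shared by all ingroup taxa — unites the whole ingroup.
Most parsimonious ingroup topology: ((((Taxon 6,Taxon 8),(Taxon 1,Taxon 4)),Taxon 7),Taxon 5).
The clade {Taxon 1, Taxon 4, Taxon 6, Taxon 7, Taxon 8} is supported by Character 4: its derived state '0' occurs in exactly those taxa and in no other taxon (including the outgroup).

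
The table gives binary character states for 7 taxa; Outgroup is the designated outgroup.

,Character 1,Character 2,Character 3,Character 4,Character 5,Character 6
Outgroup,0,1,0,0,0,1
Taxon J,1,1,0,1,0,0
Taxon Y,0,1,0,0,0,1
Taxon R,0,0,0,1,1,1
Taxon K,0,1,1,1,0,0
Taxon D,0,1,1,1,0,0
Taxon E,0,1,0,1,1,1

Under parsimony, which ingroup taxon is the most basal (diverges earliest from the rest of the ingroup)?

Taxon Y

Character polarity is set by the outgroup: the derived state is whichever differs from the outgroup's state, so for Character 2, Character 6 the derived state is '0', and for the remaining characters it is '1'.
Character 1 (derived state '1') is unique to Taxon J (autapomorphy; uninformative for grouping).
Character 2: derived state '0' in Taxon R only — an autapomorphy, so it tells us nothing about relationships among taxa.
Character 3: derived state '1' in Taxon D and Taxon K only — synapomorphy for {Taxon D, Taxon K}.
Character 4 (derived state '1') is shared by Taxon D, Taxon E, Taxon J, Taxon K, and Taxon R — a synapomorphy uniting that clade.
Character 5 (derived state '1') is shared by Taxon E and Taxon R — a synapomorphy uniting that clade.
Character 6: derived state '0' in Taxon D, Taxon J, and Taxon K only — synapomorphy for {Taxon D, Taxon J, Taxon K}.
Most parsimonious ingroup topology: (((Taxon J,(Taxon K,Taxon D)),(Taxon R,Taxon E)),Taxon Y).
Taxon Y is sister to the clade containing all other ingroup taxa, so it is the earliest-diverging (most basal) ingroup lineage.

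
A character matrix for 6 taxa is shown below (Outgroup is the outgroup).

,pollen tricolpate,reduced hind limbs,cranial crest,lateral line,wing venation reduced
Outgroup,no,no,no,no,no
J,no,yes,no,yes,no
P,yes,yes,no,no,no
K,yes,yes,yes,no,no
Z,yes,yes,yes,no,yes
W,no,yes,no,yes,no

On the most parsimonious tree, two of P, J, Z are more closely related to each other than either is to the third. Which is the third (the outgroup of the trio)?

The outgroup has state 'no' for every character, so 'yes' is the derived state throughout.
pollen tricolpate: derived state 'yes' in K, P, and Z only — synapomorphy for {K, P, Z}.
All ingroup taxa share the derived state 'yes' for reduced hind limbs; it defines the ingroup but does not resolve relationships within it.
cranial crest (derived state 'yes') is shared by K and Z — a synapomorphy uniting that clade.
Only J and W show the derived state 'yes' for lateral line, supporting them as a clade.
wing venation reduced (derived state 'yes') is unique to Z (autapomorphy; uninformative for grouping).
Most parsimonious ingroup topology: ((J,W),(P,(K,Z))).
P and Z share a more recent common ancestor with each other than either does with J, so J is the least closely related of the three.

J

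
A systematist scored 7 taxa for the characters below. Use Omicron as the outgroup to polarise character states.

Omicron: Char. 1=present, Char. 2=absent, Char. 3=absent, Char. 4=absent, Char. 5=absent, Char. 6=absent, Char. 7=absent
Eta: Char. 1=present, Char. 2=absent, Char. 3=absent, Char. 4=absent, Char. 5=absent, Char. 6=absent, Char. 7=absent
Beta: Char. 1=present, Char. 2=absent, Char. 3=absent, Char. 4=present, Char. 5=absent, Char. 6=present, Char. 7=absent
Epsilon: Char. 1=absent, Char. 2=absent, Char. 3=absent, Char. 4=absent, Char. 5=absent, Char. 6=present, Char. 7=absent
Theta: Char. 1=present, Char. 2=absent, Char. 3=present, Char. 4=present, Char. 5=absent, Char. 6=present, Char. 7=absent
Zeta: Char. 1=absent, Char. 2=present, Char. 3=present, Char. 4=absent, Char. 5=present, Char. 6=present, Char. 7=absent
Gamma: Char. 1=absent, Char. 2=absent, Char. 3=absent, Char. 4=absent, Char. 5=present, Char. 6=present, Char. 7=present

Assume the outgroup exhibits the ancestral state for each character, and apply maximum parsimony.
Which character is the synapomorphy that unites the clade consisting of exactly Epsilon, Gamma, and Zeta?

Character polarity is set by the outgroup: the derived state is whichever differs from the outgroup's state, so for Char. 1 the derived state is 'absent', and for the remaining characters it is 'present'.
Char. 1 (derived state 'absent') is shared by Epsilon, Gamma, and Zeta — a synapomorphy uniting that clade.
Char. 2: derived state 'present' in Zeta only — an autapomorphy, so it tells us nothing about relationships among taxa.
Char. 3 groups Theta and Zeta, which is incompatible with the clades supported by the remaining characters; treating it as convergent (homoplasy) costs fewer steps than any alternative tree.
Char. 4: derived state 'present' in Beta and Theta only — synapomorphy for {Beta, Theta}.
Char. 5 (derived state 'present') is shared by Gamma and Zeta — a synapomorphy uniting that clade.
Char. 6: derived state 'present' in Beta, Epsilon, Gamma, Theta, and Zeta only — synapomorphy for {Beta, Epsilon, Gamma, Theta, Zeta}.
Char. 7 (derived state 'present') is unique to Gamma (autapomorphy; uninformative for grouping).
Most parsimonious ingroup topology: (Eta,((Beta,Theta),(Epsilon,(Zeta,Gamma)))).
The clade {Epsilon, Gamma, Zeta} is supported by Char. 1: its derived state 'absent' occurs in exactly those taxa and in no other taxon (including the outgroup).

Char. 1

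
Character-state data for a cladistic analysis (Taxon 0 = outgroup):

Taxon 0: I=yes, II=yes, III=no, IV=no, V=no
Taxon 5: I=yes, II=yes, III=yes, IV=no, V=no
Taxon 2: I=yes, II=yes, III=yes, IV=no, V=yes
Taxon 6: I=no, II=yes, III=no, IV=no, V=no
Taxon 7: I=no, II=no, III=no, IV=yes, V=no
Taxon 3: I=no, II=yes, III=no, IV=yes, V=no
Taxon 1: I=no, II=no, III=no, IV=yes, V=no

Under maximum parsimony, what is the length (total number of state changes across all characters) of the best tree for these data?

5

Character polarity is set by the outgroup: the derived state is whichever differs from the outgroup's state, so for I, II the derived state is 'no', and for the remaining characters it is 'yes'.
I (derived state 'no') is shared by Taxon 1, Taxon 3, Taxon 6, and Taxon 7 — a synapomorphy uniting that clade.
II (derived state 'no') is shared by Taxon 1 and Taxon 7 — a synapomorphy uniting that clade.
Only Taxon 2 and Taxon 5 show the derived state 'yes' for III, supporting them as a clade.
IV (derived state 'yes') is shared by Taxon 1, Taxon 3, and Taxon 7 — a synapomorphy uniting that clade.
V (derived state 'yes') is unique to Taxon 2 (autapomorphy; uninformative for grouping).
Most parsimonious ingroup topology: ((Taxon 5,Taxon 2),(Taxon 6,((Taxon 7,Taxon 1),Taxon 3))).
Changes per character on this tree: I: 1; II: 1; III: 1; IV: 1; V: 1.
Total = 5.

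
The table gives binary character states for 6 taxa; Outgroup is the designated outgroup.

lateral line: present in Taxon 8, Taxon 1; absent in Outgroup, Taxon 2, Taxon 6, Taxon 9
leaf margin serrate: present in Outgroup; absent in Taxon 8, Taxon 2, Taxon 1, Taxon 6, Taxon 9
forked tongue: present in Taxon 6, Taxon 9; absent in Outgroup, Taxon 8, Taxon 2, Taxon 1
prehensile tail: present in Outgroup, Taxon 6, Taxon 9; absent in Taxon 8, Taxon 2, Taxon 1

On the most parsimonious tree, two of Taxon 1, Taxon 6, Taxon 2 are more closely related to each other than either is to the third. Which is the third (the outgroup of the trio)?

Taxon 6

Character polarity is set by the outgroup: the derived state is whichever differs from the outgroup's state, so for leaf margin serrate, prehensile tail the derived state is 'absent', and for the remaining characters it is 'present'.
lateral line (derived state 'present') is shared by Taxon 1 and Taxon 8 — a synapomorphy uniting that clade.
leaf margin serrate (derived state 'absent') is shared by all ingroup taxa — unites the whole ingroup.
forked tongue (derived state 'present') is shared by Taxon 6 and Taxon 9 — a synapomorphy uniting that clade.
Only Taxon 1, Taxon 2, and Taxon 8 show the derived state 'absent' for prehensile tail, supporting them as a clade.
Most parsimonious ingroup topology: (((Taxon 8,Taxon 1),Taxon 2),(Taxon 6,Taxon 9)).
Taxon 2 and Taxon 1 share a more recent common ancestor with each other than either does with Taxon 6, so Taxon 6 is the least closely related of the three.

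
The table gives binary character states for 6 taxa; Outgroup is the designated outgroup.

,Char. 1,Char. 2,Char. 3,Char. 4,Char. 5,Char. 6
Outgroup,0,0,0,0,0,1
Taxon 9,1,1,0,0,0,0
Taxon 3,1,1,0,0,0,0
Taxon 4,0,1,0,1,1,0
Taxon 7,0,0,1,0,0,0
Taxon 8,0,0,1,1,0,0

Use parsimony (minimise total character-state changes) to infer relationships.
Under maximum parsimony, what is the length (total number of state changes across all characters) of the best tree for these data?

Character polarity is set by the outgroup: the derived state is whichever differs from the outgroup's state, so for Char. 6 the derived state is '0', and for the remaining characters it is '1'.
Only Taxon 3 and Taxon 9 show the derived state '1' for Char. 1, supporting them as a clade.
Only Taxon 3, Taxon 4, and Taxon 9 show the derived state '1' for Char. 2, supporting them as a clade.
Only Taxon 7 and Taxon 8 show the derived state '1' for Char. 3, supporting them as a clade.
Char. 4 groups Taxon 4 and Taxon 8, which is incompatible with the clades supported by the remaining characters; treating it as convergent (homoplasy) costs fewer steps than any alternative tree.
Char. 5 (derived state '1') is unique to Taxon 4 (autapomorphy; uninformative for grouping).
All ingroup taxa share the derived state '0' for Char. 6; it defines the ingroup but does not resolve relationships within it.
Most parsimonious ingroup topology: (((Taxon 9,Taxon 3),Taxon 4),(Taxon 7,Taxon 8)).
Changes per character on this tree: Char. 1: 1; Char. 2: 1; Char. 3: 1; Char. 4: 2; Char. 5: 1; Char. 6: 1.
Total = 7.

7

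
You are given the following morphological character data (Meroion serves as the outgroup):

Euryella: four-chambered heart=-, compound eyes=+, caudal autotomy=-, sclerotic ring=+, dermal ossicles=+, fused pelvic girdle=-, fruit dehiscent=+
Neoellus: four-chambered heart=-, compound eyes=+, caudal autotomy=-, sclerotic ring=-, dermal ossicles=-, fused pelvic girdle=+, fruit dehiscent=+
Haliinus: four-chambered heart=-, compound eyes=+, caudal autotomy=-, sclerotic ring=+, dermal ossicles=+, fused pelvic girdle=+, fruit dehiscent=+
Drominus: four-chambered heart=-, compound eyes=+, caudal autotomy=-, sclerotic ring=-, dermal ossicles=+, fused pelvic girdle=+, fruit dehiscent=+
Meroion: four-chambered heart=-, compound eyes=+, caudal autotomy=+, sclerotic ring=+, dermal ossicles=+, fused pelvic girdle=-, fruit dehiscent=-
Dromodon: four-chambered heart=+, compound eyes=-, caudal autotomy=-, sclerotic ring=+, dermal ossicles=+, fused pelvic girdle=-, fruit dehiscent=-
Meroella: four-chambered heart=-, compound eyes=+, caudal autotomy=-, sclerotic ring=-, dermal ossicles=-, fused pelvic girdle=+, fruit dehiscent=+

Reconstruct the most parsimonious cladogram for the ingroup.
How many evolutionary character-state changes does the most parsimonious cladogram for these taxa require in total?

7

Character polarity is set by the outgroup: the derived state is whichever differs from the outgroup's state, so for compound eyes, caudal autotomy, sclerotic ring, dermal ossicles the derived state is '-', and for the remaining characters it is '+'.
four-chambered heart (derived state '+') is unique to Dromodon (autapomorphy; uninformative for grouping).
compound eyes: derived state '-' in Dromodon only — an autapomorphy, so it tells us nothing about relationships among taxa.
caudal autotomy (derived state '-') is shared by all ingroup taxa — unites the whole ingroup.
sclerotic ring: derived state '-' in Drominus, Meroella, and Neoellus only — synapomorphy for {Drominus, Meroella, Neoellus}.
dermal ossicles: derived state '-' in Meroella and Neoellus only — synapomorphy for {Meroella, Neoellus}.
fused pelvic girdle (derived state '+') is shared by Drominus, Haliinus, Meroella, and Neoellus — a synapomorphy uniting that clade.
fruit dehiscent (derived state '+') is shared by Drominus, Euryella, Haliinus, Meroella, and Neoellus — a synapomorphy uniting that clade.
Most parsimonious ingroup topology: (((Haliinus,(Drominus,(Neoellus,Meroella))),Euryella),Dromodon).
Changes per character on this tree: four-chambered heart: 1; compound eyes: 1; caudal autotomy: 1; sclerotic ring: 1; dermal ossicles: 1; fused pelvic girdle: 1; fruit dehiscent: 1.
Total = 7.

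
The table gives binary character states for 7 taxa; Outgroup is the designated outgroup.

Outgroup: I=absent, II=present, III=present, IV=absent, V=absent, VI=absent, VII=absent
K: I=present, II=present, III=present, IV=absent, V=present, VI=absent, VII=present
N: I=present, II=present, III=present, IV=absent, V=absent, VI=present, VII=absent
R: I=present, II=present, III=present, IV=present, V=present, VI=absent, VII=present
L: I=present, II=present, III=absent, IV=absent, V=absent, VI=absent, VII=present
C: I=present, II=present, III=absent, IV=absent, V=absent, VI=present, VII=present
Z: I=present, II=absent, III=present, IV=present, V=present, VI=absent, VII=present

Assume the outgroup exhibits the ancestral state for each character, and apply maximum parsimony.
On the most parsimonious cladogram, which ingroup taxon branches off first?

N

Character polarity is set by the outgroup: the derived state is whichever differs from the outgroup's state, so for II, III the derived state is 'absent', and for the remaining characters it is 'present'.
I (derived state 'present') is shared by all ingroup taxa — unites the whole ingroup.
II: derived state 'absent' in Z only — an autapomorphy, so it tells us nothing about relationships among taxa.
III: derived state 'absent' in C and L only — synapomorphy for {C, L}.
IV: derived state 'present' in R and Z only — synapomorphy for {R, Z}.
V (derived state 'present') is shared by K, R, and Z — a synapomorphy uniting that clade.
VI groups C and N, which is incompatible with the clades supported by the remaining characters; treating it as convergent (homoplasy) costs fewer steps than any alternative tree.
VII: derived state 'present' in C, K, L, R, and Z only — synapomorphy for {C, K, L, R, Z}.
Most parsimonious ingroup topology: (((K,(R,Z)),(L,C)),N).
N is sister to the clade containing all other ingroup taxa, so it is the earliest-diverging (most basal) ingroup lineage.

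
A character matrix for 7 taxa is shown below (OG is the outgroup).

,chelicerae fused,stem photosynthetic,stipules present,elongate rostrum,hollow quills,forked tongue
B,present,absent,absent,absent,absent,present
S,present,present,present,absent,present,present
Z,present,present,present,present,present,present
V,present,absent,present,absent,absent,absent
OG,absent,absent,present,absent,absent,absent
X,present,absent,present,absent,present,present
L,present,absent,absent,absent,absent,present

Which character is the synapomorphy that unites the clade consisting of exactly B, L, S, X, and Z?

forked tongue

Character polarity is set by the outgroup: the derived state is whichever differs from the outgroup's state, so for stipules present the derived state is 'absent', and for the remaining characters it is 'present'.
chelicerae fused (derived state 'present') is shared by all ingroup taxa — unites the whole ingroup.
Only S and Z show the derived state 'present' for stem photosynthetic, supporting them as a clade.
Only B and L show the derived state 'absent' for stipules present, supporting them as a clade.
elongate rostrum: derived state 'present' in Z only — an autapomorphy, so it tells us nothing about relationships among taxa.
hollow quills (derived state 'present') is shared by S, X, and Z — a synapomorphy uniting that clade.
forked tongue (derived state 'present') is shared by B, L, S, X, and Z — a synapomorphy uniting that clade.
Most parsimonious ingroup topology: ((((S,Z),X),(L,B)),V).
The clade {B, L, S, X, Z} is supported by forked tongue: its derived state 'present' occurs in exactly those taxa and in no other taxon (including the outgroup).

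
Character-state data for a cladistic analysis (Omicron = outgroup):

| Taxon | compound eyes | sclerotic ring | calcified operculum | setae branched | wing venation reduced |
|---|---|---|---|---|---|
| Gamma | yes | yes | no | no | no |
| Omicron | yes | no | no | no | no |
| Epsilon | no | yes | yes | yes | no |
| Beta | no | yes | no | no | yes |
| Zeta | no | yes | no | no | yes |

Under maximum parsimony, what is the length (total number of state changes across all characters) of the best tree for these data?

5

Character polarity is set by the outgroup: the derived state is whichever differs from the outgroup's state, so for compound eyes the derived state is 'no', and for the remaining characters it is 'yes'.
compound eyes: derived state 'no' in Beta, Epsilon, and Zeta only — synapomorphy for {Beta, Epsilon, Zeta}.
sclerotic ring (derived state 'yes') is shared by all ingroup taxa — unites the whole ingroup.
calcified operculum (derived state 'yes') is unique to Epsilon (autapomorphy; uninformative for grouping).
setae branched (derived state 'yes') is unique to Epsilon (autapomorphy; uninformative for grouping).
wing venation reduced (derived state 'yes') is shared by Beta and Zeta — a synapomorphy uniting that clade.
Most parsimonious ingroup topology: (((Beta,Zeta),Epsilon),Gamma).
Changes per character on this tree: compound eyes: 1; sclerotic ring: 1; calcified operculum: 1; setae branched: 1; wing venation reduced: 1.
Total = 5.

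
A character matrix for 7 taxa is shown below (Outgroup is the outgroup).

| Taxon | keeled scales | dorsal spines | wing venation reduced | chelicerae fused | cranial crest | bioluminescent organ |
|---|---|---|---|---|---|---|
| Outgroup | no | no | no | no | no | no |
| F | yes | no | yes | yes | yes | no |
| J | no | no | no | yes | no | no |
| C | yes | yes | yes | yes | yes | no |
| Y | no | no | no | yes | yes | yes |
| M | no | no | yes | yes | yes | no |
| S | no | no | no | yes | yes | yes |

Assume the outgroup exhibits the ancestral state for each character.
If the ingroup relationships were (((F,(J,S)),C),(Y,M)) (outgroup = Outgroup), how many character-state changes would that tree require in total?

11

Map each character onto (((F,(J,S)),C),(Y,M)) (rooted by Outgroup) and count the minimum state changes it requires (Fitch parsimony):
keeled scales: 2; dorsal spines: 1; wing venation reduced: 3; chelicerae fused: 1; cranial crest: 2; bioluminescent organ: 2.
Total tree length = 11.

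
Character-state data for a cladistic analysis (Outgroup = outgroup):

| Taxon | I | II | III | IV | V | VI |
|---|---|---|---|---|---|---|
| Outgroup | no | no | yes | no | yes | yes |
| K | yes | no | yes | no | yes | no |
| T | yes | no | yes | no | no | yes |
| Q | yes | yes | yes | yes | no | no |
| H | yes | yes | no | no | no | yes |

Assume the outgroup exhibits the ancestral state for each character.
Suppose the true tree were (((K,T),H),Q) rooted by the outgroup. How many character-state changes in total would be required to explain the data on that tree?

9

Map each character onto (((K,T),H),Q) (rooted by Outgroup) and count the minimum state changes it requires (Fitch parsimony):
I: 1; II: 2; III: 1; IV: 1; V: 2; VI: 2.
Total tree length = 9.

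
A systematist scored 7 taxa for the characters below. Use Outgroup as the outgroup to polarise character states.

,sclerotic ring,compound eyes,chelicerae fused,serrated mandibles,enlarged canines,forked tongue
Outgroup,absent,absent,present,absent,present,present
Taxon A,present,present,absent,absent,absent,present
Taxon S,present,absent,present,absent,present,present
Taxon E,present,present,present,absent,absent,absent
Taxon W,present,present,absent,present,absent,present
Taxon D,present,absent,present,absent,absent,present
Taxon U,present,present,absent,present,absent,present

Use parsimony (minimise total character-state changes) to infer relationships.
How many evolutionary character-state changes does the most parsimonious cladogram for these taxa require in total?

Character polarity is set by the outgroup: the derived state is whichever differs from the outgroup's state, so for chelicerae fused, enlarged canines, forked tongue the derived state is 'absent', and for the remaining characters it is 'present'.
sclerotic ring (derived state 'present') is shared by all ingroup taxa — unites the whole ingroup.
compound eyes: derived state 'present' in Taxon A, Taxon E, Taxon U, and Taxon W only — synapomorphy for {Taxon A, Taxon E, Taxon U, Taxon W}.
chelicerae fused (derived state 'absent') is shared by Taxon A, Taxon U, and Taxon W — a synapomorphy uniting that clade.
serrated mandibles: derived state 'present' in Taxon U and Taxon W only — synapomorphy for {Taxon U, Taxon W}.
enlarged canines (derived state 'absent') is shared by Taxon A, Taxon D, Taxon E, Taxon U, and Taxon W — a synapomorphy uniting that clade.
forked tongue: derived state 'absent' in Taxon E only — an autapomorphy, so it tells us nothing about relationships among taxa.
Most parsimonious ingroup topology: ((((Taxon A,(Taxon W,Taxon U)),Taxon E),Taxon D),Taxon S).
Changes per character on this tree: sclerotic ring: 1; compound eyes: 1; chelicerae fused: 1; serrated mandibles: 1; enlarged canines: 1; forked tongue: 1.
Total = 6.

6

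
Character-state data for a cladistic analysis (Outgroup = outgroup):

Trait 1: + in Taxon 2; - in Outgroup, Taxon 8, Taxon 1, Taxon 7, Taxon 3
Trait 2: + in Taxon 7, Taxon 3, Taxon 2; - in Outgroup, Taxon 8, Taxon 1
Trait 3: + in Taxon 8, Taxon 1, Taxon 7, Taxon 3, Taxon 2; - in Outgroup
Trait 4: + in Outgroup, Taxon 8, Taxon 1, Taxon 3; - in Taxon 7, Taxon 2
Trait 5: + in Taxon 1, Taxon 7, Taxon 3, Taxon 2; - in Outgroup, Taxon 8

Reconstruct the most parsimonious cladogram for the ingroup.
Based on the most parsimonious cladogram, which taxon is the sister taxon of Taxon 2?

Character polarity is set by the outgroup: the derived state is whichever differs from the outgroup's state, so for Trait 4 the derived state is '-', and for the remaining characters it is '+'.
Trait 1: derived state '+' in Taxon 2 only — an autapomorphy, so it tells us nothing about relationships among taxa.
Trait 2 (derived state '+') is shared by Taxon 2, Taxon 3, and Taxon 7 — a synapomorphy uniting that clade.
All ingroup taxa share the derived state '+' for Trait 3; it defines the ingroup but does not resolve relationships within it.
Trait 4 (derived state '-') is shared by Taxon 2 and Taxon 7 — a synapomorphy uniting that clade.
Only Taxon 1, Taxon 2, Taxon 3, and Taxon 7 show the derived state '+' for Trait 5, supporting them as a clade.
Most parsimonious ingroup topology: (Taxon 8,(Taxon 1,((Taxon 7,Taxon 2),Taxon 3))).
Taxon 2 and Taxon 7 form a cherry on this tree, so they are sister taxa.

Taxon 7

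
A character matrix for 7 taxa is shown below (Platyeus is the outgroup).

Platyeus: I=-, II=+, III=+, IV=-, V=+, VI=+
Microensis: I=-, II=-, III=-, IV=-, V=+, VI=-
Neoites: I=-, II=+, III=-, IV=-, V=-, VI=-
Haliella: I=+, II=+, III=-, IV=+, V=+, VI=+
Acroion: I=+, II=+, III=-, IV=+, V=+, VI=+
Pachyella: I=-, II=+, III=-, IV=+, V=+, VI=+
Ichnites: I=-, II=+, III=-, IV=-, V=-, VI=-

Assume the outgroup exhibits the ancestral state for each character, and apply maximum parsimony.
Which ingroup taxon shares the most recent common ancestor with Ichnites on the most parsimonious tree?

Character polarity is set by the outgroup: the derived state is whichever differs from the outgroup's state, so for II, III, V, VI the derived state is '-', and for the remaining characters it is '+'.
Only Acroion and Haliella show the derived state '+' for I, supporting them as a clade.
II: derived state '-' in Microensis only — an autapomorphy, so it tells us nothing about relationships among taxa.
All ingroup taxa share the derived state '-' for III; it defines the ingroup but does not resolve relationships within it.
Only Acroion, Haliella, and Pachyella show the derived state '+' for IV, supporting them as a clade.
Only Ichnites and Neoites show the derived state '-' for V, supporting them as a clade.
Only Ichnites, Microensis, and Neoites show the derived state '-' for VI, supporting them as a clade.
Most parsimonious ingroup topology: ((Microensis,(Neoites,Ichnites)),((Haliella,Acroion),Pachyella)).
Ichnites and Neoites form a cherry on this tree, so they are sister taxa.

Neoites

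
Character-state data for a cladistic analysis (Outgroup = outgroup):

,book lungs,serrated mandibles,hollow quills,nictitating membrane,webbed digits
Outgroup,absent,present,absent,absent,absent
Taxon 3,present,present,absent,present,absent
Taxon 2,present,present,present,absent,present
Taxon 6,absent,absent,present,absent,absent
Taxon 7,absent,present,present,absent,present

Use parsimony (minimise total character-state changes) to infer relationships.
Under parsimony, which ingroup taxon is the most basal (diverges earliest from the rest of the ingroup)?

Taxon 3

Character polarity is set by the outgroup: the derived state is whichever differs from the outgroup's state, so for serrated mandibles the derived state is 'absent', and for the remaining characters it is 'present'.
book lungs groups Taxon 2 and Taxon 3, which is incompatible with the clades supported by the remaining characters; treating it as convergent (homoplasy) costs fewer steps than any alternative tree.
serrated mandibles (derived state 'absent') is unique to Taxon 6 (autapomorphy; uninformative for grouping).
Only Taxon 2, Taxon 6, and Taxon 7 show the derived state 'present' for hollow quills, supporting them as a clade.
nictitating membrane (derived state 'present') is unique to Taxon 3 (autapomorphy; uninformative for grouping).
webbed digits: derived state 'present' in Taxon 2 and Taxon 7 only — synapomorphy for {Taxon 2, Taxon 7}.
Most parsimonious ingroup topology: (Taxon 3,((Taxon 2,Taxon 7),Taxon 6)).
Taxon 3 is sister to the clade containing all other ingroup taxa, so it is the earliest-diverging (most basal) ingroup lineage.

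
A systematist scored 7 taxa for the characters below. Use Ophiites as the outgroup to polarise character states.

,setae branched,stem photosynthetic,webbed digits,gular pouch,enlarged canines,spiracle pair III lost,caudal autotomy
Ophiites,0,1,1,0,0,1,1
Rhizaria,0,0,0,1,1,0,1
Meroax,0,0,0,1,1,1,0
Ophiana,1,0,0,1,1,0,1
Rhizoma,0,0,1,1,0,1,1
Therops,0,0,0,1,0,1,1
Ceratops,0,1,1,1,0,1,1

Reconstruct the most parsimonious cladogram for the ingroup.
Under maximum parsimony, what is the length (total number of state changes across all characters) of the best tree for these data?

Character polarity is set by the outgroup: the derived state is whichever differs from the outgroup's state, so for stem photosynthetic, webbed digits, spiracle pair III lost, caudal autotomy the derived state is '0', and for the remaining characters it is '1'.
setae branched: derived state '1' in Ophiana only — an autapomorphy, so it tells us nothing about relationships among taxa.
stem photosynthetic: derived state '0' in Meroax, Ophiana, Rhizaria, Rhizoma, and Therops only — synapomorphy for {Meroax, Ophiana, Rhizaria, Rhizoma, Therops}.
webbed digits (derived state '0') is shared by Meroax, Ophiana, Rhizaria, and Therops — a synapomorphy uniting that clade.
All ingroup taxa share the derived state '1' for gular pouch; it defines the ingroup but does not resolve relationships within it.
enlarged canines (derived state '1') is shared by Meroax, Ophiana, and Rhizaria — a synapomorphy uniting that clade.
Only Ophiana and Rhizaria show the derived state '0' for spiracle pair III lost, supporting them as a clade.
caudal autotomy (derived state '0') is unique to Meroax (autapomorphy; uninformative for grouping).
Most parsimonious ingroup topology: (Ceratops,(Rhizoma,(((Ophiana,Rhizaria),Meroax),Therops))).
Changes per character on this tree: setae branched: 1; stem photosynthetic: 1; webbed digits: 1; gular pouch: 1; enlarged canines: 1; spiracle pair III lost: 1; caudal autotomy: 1.
Total = 7.

7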